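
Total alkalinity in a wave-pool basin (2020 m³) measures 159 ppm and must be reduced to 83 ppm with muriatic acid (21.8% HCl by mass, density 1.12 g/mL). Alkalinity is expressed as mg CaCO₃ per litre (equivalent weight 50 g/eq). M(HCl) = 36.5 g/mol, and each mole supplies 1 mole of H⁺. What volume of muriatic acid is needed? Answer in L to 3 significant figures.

459 L

Volume: 2020 m³ = 2,020,000 L.
Alkalinity to neutralize: (159 − 83) = 76 mg/L as CaCO₃ × 2,020,000 L = 153,500 g as CaCO₃.
Equivalents of H⁺ required: 153,500 ÷ 50 g/eq = 3070 eq = 3070 mol HCl.
Mass of HCl: 3070 × 36.5 = 112,100 g.
Mass of 21.8% solution: 112,100 / 0.218 = 514,100 g.
Volume: 514,100 g ÷ 1.12 g/mL = 459,000 mL.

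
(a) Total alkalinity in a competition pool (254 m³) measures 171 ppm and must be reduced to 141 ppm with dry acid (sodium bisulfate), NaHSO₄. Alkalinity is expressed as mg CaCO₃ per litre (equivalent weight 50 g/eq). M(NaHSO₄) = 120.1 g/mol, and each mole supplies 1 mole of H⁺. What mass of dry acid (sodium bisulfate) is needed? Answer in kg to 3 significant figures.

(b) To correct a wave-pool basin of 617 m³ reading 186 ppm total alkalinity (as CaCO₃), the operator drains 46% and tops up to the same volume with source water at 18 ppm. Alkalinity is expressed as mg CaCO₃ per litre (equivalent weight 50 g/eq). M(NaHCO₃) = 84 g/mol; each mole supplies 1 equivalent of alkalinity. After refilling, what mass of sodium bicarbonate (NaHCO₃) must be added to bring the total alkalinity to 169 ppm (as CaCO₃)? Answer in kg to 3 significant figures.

(a) 18.3 kg; (b) 62.5 kg

(a) Volume: 254 m³ = 254,000 L.
(a) Alkalinity to neutralize: (171 − 141) = 30 mg/L as CaCO₃ × 254,000 L = 7620 g as CaCO₃.
(a) Equivalents of H⁺ required: 7620 ÷ 50 g/eq = 152.4 eq = 152.4 mol NaHSO₄.
(a) Mass of NaHSO₄: 152.4 × 120.1 = 18,300 g.

(b) Volume: 617 m³ = 617,000 L.
(b) After draining 46% and refilling: 186 × 0.54 + 18 × 0.46 = 108.72 ppm.
(b) Deficit to target: 169 − 108.72 = 60.28 mg/L.
(b) As CaCO₃: 60.28 mg/L × 617,000 L = 37,190 g; ÷ 50 g/eq ÷ 1 = 743.9 mol NaHCO₃.
(b) Mass: 743.9 × 84 = 62,480 g.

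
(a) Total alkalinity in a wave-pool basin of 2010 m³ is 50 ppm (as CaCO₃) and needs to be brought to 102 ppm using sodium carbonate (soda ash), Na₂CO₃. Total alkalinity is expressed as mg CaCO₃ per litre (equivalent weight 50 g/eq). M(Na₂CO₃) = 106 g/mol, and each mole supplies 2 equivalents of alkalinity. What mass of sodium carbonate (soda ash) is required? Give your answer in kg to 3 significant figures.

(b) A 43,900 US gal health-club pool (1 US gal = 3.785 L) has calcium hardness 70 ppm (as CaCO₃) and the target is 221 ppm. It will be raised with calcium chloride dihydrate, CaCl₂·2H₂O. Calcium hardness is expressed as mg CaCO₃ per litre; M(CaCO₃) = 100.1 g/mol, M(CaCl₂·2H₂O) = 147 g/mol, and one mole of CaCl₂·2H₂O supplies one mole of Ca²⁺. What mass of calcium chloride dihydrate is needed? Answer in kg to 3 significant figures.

(a) 111 kg; (b) 36.8 kg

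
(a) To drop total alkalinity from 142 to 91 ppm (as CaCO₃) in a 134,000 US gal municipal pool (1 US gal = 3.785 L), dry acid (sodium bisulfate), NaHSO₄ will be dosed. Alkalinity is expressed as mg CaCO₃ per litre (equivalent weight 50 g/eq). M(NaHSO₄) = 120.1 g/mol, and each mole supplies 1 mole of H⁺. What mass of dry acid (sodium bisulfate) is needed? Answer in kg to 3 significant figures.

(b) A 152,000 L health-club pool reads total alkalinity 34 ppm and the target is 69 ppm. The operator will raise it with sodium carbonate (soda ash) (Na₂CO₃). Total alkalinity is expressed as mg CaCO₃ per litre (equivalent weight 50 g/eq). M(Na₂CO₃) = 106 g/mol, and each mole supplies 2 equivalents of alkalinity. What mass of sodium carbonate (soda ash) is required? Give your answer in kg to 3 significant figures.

(a) Volume: 134,000 US gal × 3.785 L/gal = 507,190 L.
(a) Alkalinity to neutralize: (142 − 91) = 51 mg/L as CaCO₃ × 507,190 L = 25,870 g as CaCO₃.
(a) Equivalents of H⁺ required: 25,870 ÷ 50 g/eq = 517.3 eq = 517.3 mol NaHSO₄.
(a) Mass of NaHSO₄: 517.3 × 120.1 = 62,130 g.

(b) Alkalinity to add: (69 − 34) = 35 mg/L as CaCO₃ × 152,000 L = 5320 g as CaCO₃.
(b) Equivalents: 5320 g ÷ 50 g/eq = 106.4 eq.
(b) Each mole of Na₂CO₃ supplies 2 eq, so 106.4 / 2 = 53.2 mol.
(b) Mass: 53.2 mol × 106 g/mol = 5639 g.

(a) 62.1 kg; (b) 5.64 kg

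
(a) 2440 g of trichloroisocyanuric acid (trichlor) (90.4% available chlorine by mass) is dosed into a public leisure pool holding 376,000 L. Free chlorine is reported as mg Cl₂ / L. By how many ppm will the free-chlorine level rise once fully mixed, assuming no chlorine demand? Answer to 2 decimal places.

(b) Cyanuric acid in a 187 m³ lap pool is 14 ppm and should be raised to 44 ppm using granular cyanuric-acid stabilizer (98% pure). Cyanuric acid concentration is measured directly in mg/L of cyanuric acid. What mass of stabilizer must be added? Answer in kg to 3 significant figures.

(a) Available chlorine delivered: 2440 g × 0.904 = 2206 g as Cl₂.
(a) Concentration rise: 2206 g / 376,000 L = 5.866 mg/L = 5.87 ppm.

(b) Volume: 187 m³ = 187,000 L.
(b) CYA to add: (44 − 14) = 30 mg/L × 187,000 L = 5610 g cyanuric acid.
(b) At 98% purity: 5610 / 0.98 = 5724 g product.

(a) 5.87 ppm; (b) 5.72 kg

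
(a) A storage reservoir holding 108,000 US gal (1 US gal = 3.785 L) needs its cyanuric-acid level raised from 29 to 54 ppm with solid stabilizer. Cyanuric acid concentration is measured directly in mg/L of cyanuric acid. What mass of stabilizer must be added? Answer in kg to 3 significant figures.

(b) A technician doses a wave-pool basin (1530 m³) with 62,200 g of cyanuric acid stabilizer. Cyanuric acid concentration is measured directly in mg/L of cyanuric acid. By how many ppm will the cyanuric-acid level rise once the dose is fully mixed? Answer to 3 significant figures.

(a) Volume: 108,000 US gal × 3.785 L/gal = 408,780 L.
(a) CYA to add: (54 − 29) = 25 mg/L × 408,780 L = 10,220 g cyanuric acid.

(b) Volume: 1530 m³ = 1,530,000 L.
(b) Rise: 62,200 g / 1,530,000 L × 1000 = 40.65 mg/L.

(a) 10.2 kg; (b) 40.7 ppm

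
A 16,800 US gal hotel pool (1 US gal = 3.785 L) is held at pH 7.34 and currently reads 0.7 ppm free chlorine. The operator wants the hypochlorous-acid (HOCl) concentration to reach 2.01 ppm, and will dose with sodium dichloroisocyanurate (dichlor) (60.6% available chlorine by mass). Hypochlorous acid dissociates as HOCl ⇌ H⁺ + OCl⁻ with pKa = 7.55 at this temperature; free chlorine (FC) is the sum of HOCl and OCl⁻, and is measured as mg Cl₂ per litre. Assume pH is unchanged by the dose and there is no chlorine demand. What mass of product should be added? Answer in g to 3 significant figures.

Volume: 16,800 US gal × 3.785 L/gal = 63,588 L.
[OCl⁻]/[HOCl] = 10^(pH − pKa) = 10^(7.34 − 7.55) = 0.6166; fraction as HOCl = 1/(1 + 0.6166) = 0.6186.
Free chlorine required for 2.01 ppm HOCl: 2.01 / 0.6186 = 3.249 ppm.
FC to add: 3.249 − 0.7 = 2.549 mg/L as Cl₂.
Cl₂ equivalent: 2.549 mg/L × 63,588 L = 162.1 g.
Product at 60.6% available Cl: 162.1 / 0.606 = 267.5 g.

268 g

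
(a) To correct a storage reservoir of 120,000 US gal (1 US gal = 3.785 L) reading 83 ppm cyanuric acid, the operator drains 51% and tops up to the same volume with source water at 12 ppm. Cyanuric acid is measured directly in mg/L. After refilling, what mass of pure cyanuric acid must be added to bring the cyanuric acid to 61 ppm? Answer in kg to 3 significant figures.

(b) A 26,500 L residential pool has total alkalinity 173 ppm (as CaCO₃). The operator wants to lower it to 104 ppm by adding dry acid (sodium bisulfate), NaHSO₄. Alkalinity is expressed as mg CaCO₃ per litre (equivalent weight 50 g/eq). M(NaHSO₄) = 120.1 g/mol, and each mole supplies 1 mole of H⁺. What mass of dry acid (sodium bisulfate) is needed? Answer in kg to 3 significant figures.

(a) Volume: 120,000 US gal × 3.785 L/gal = 454,200 L.
(a) After draining 51% and refilling: 83 × 0.49 + 12 × 0.51 = 46.79 ppm.
(a) Deficit to target: 61 − 46.79 = 14.21 mg/L.
(a) Mass: 14.21 mg/L × 454,200 L = 6454 g cyanuric acid.

(b) Alkalinity to neutralize: (173 − 104) = 69 mg/L as CaCO₃ × 26,500 L = 1828 g as CaCO₃.
(b) Equivalents of H⁺ required: 1828 ÷ 50 g/eq = 36.57 eq = 36.57 mol NaHSO₄.
(b) Mass of NaHSO₄: 36.57 × 120.1 = 4392 g.

(a) 6.45 kg; (b) 4.39 kg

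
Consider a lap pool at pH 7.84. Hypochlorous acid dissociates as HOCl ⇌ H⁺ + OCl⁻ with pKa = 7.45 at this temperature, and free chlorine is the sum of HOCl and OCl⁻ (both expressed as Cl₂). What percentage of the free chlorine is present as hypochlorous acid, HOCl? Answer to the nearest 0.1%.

[OCl⁻]/[HOCl] = 10^(pH − pKa) = 10^(7.84 − 7.45) = 10^0.39 = 2.455.
Fraction as HOCl = 1 / (1 + 2.455) = 0.2895.

28.9%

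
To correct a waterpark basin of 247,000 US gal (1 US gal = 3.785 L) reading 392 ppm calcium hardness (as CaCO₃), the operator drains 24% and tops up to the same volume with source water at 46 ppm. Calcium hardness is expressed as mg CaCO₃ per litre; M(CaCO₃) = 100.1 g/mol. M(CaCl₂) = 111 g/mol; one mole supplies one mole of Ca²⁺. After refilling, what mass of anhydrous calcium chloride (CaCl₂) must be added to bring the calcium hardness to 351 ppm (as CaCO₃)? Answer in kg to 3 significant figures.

43.6 kg

Volume: 247,000 US gal × 3.785 L/gal = 934,895 L.
After draining 24% and refilling: 392 × 0.76 + 46 × 0.24 = 308.96 ppm.
Deficit to target: 351 − 308.96 = 42.04 mg/L.
As CaCO₃: 42.04 mg/L × 934,895 L = 39,300 g; ÷ 100.1 = 392.6 mol Ca²⁺.
Mass: 392.6 × 111 = 43,580 g.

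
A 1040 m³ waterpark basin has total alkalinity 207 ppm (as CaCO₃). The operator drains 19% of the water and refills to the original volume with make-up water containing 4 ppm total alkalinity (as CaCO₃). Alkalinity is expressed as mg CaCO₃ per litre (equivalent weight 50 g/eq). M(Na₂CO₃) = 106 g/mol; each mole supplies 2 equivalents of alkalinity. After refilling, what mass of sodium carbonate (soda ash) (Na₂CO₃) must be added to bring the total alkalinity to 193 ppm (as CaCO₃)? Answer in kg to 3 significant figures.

27.1 kg

Volume: 1040 m³ = 1,040,000 L.
After draining 19% and refilling: 207 × 0.81 + 4 × 0.19 = 168.43 ppm.
Deficit to target: 193 − 168.43 = 24.57 mg/L.
As CaCO₃: 24.57 mg/L × 1,040,000 L = 25,550 g; ÷ 50 g/eq ÷ 2 = 255.5 mol Na₂CO₃.
Mass: 255.5 × 106 = 27,090 g.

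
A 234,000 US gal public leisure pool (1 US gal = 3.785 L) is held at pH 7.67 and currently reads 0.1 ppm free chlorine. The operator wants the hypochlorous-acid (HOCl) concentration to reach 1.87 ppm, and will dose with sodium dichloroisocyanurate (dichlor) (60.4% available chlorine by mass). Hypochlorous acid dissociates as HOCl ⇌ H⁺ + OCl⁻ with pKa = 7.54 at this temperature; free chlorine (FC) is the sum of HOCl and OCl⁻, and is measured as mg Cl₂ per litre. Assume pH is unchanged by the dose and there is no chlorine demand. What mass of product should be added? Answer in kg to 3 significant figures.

6.29 kg

Volume: 234,000 US gal × 3.785 L/gal = 885,690 L.
[OCl⁻]/[HOCl] = 10^(pH − pKa) = 10^(7.67 − 7.54) = 1.349; fraction as HOCl = 1/(1 + 1.349) = 0.4257.
Free chlorine required for 1.87 ppm HOCl: 1.87 / 0.4257 = 4.393 ppm.
FC to add: 4.393 − 0.1 = 4.293 mg/L as Cl₂.
Cl₂ equivalent: 4.293 mg/L × 885,690 L = 3802 g.
Product at 60.4% available Cl: 3802 / 0.604 = 6294 g.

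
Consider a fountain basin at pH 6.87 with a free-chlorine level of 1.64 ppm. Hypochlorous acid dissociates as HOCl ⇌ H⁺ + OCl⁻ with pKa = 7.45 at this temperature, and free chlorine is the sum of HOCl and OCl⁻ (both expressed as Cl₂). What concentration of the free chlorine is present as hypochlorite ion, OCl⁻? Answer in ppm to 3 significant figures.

0.342 ppm

[OCl⁻]/[HOCl] = 10^(pH − pKa) = 10^(6.87 − 7.45) = 10^-0.58 = 0.263.
Fraction as HOCl = 1 / (1 + 0.263) = 0.7917.
OCl⁻ = (1 − 0.7917) × 1.64 ppm = 0.3415 ppm.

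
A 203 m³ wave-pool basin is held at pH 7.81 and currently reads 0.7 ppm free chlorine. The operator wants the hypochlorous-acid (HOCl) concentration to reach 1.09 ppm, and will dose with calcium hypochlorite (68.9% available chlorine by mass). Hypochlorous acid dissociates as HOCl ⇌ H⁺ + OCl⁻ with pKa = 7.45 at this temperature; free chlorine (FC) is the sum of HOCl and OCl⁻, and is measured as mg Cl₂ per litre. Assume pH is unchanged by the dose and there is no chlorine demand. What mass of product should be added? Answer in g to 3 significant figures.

Volume: 203 m³ = 203,000 L.
[OCl⁻]/[HOCl] = 10^(pH − pKa) = 10^(7.81 − 7.45) = 2.291; fraction as HOCl = 1/(1 + 2.291) = 0.3039.
Free chlorine required for 1.09 ppm HOCl: 1.09 / 0.3039 = 3.587 ppm.
FC to add: 3.587 − 0.7 = 2.887 mg/L as Cl₂.
Cl₂ equivalent: 2.887 mg/L × 203,000 L = 586.1 g.
Product at 68.9% available Cl: 586.1 / 0.689 = 850.6 g.

851 g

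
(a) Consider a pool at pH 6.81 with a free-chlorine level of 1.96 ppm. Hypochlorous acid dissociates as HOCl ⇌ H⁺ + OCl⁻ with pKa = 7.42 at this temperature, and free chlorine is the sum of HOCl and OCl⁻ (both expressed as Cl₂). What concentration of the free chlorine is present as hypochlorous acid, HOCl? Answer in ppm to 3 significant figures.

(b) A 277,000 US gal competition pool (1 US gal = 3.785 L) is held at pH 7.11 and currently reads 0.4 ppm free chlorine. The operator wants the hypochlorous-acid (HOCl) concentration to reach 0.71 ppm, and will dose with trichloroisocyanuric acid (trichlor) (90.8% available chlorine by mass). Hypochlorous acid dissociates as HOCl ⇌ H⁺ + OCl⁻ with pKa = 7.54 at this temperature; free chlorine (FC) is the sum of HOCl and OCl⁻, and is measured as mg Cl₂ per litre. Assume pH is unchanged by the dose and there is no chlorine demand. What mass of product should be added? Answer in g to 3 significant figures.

(a) 1.57 ppm; (b) 663 g

(a) [OCl⁻]/[HOCl] = 10^(pH − pKa) = 10^(6.81 − 7.42) = 10^-0.61 = 0.2455.
(a) Fraction as HOCl = 1 / (1 + 0.2455) = 0.8029.
(a) HOCl = 0.8029 × 1.96 ppm = 1.574 ppm.

(b) Volume: 277,000 US gal × 3.785 L/gal = 1,048,445 L.
(b) [OCl⁻]/[HOCl] = 10^(pH − pKa) = 10^(7.11 − 7.54) = 0.3715; fraction as HOCl = 1/(1 + 0.3715) = 0.7291.
(b) Free chlorine required for 0.71 ppm HOCl: 0.71 / 0.7291 = 0.9738 ppm.
(b) FC to add: 0.9738 − 0.4 = 0.5738 mg/L as Cl₂.
(b) Cl₂ equivalent: 0.5738 mg/L × 1,048,445 L = 601.6 g.
(b) Product at 90.8% available Cl: 601.6 / 0.908 = 662.5 g.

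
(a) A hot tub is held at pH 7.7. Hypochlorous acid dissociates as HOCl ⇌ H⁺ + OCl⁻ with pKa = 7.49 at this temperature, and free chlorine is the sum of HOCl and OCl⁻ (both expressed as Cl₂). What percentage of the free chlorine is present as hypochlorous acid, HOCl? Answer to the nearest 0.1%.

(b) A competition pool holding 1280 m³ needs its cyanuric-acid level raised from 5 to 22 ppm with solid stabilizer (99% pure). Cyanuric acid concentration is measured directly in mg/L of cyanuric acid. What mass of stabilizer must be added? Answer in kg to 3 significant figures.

(a) 38.1%; (b) 22.0 kg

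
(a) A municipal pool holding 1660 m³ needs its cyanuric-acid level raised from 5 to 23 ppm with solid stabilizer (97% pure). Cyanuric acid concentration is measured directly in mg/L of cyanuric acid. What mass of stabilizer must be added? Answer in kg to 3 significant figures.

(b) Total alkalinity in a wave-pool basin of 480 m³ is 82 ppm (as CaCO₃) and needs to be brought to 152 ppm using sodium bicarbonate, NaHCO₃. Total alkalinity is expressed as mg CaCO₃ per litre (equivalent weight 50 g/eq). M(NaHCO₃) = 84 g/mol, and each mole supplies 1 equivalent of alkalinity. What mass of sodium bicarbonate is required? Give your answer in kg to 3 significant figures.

(a) 30.8 kg; (b) 56.4 kg

(a) Volume: 1660 m³ = 1,660,000 L.
(a) CYA to add: (23 − 5) = 18 mg/L × 1,660,000 L = 29,880 g cyanuric acid.
(a) At 97% purity: 29,880 / 0.97 = 30,800 g product.

(b) Volume: 480 m³ = 480,000 L.
(b) Alkalinity to add: (152 − 82) = 70 mg/L as CaCO₃ × 480,000 L = 33,600 g as CaCO₃.
(b) Equivalents: 33,600 g ÷ 50 g/eq = 672 eq.
(b) NaHCO₃ supplies 1 eq per mole → 672 mol.
(b) Mass: 672 mol × 84 g/mol = 56,450 g.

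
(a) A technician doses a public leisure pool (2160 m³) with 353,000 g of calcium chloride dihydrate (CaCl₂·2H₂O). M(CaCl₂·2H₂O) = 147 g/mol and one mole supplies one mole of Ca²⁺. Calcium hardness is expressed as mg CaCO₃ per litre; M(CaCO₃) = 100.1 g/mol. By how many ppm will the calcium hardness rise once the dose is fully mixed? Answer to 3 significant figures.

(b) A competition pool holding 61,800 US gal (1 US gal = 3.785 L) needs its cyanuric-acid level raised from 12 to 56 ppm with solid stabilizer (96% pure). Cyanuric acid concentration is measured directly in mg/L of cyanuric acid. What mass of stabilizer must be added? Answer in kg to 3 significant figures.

(a) 111 ppm; (b) 10.7 kg

(a) Volume: 2160 m³ = 2,160,000 L.
(a) Moles of Ca²⁺: 353,000 g ÷ 147 g/mol = 2401 mol.
(a) As CaCO₃: 2401 mol × 100.1 g/mol = 240,400 g.
(a) Rise: 240,400 g / 2,160,000 L × 1000 = 111.3 mg/L.

(b) Volume: 61,800 US gal × 3.785 L/gal = 233,913 L.
(b) CYA to add: (56 − 12) = 44 mg/L × 233,913 L = 10,290 g cyanuric acid.
(b) At 96% purity: 10,290 / 0.96 = 10,720 g product.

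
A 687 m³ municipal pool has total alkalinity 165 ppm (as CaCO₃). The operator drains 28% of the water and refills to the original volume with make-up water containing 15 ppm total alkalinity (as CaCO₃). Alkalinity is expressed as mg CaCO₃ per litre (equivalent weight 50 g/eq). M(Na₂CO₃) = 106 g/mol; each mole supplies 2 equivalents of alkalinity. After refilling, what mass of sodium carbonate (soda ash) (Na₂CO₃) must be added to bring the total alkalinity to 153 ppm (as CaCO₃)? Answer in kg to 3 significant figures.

21.8 kg

Volume: 687 m³ = 687,000 L.
After draining 28% and refilling: 165 × 0.72 + 15 × 0.28 = 123 ppm.
Deficit to target: 153 − 123 = 30 mg/L.
As CaCO₃: 30 mg/L × 687,000 L = 20,610 g; ÷ 50 g/eq ÷ 2 = 206.1 mol Na₂CO₃.
Mass: 206.1 × 106 = 21,850 g.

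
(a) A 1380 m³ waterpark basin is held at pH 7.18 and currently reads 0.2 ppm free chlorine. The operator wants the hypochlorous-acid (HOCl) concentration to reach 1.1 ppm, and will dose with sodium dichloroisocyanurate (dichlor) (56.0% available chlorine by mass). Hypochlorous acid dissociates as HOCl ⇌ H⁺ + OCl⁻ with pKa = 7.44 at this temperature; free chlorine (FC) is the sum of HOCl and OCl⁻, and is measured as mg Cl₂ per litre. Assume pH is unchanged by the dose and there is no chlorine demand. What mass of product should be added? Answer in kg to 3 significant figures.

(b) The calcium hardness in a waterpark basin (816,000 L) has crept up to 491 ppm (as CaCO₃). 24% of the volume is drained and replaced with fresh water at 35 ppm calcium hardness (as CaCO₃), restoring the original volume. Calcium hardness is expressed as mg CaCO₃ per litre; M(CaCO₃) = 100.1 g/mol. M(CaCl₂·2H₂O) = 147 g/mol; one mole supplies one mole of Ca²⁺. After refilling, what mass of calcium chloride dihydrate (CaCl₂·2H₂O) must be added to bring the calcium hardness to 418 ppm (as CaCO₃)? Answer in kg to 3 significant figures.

(a) 3.71 kg; (b) 43.7 kg

(a) Volume: 1380 m³ = 1,380,000 L.
(a) [OCl⁻]/[HOCl] = 10^(pH − pKa) = 10^(7.18 − 7.44) = 0.5495; fraction as HOCl = 1/(1 + 0.5495) = 0.6454.
(a) Free chlorine required for 1.1 ppm HOCl: 1.1 / 0.6454 = 1.704 ppm.
(a) FC to add: 1.704 − 0.2 = 1.504 mg/L as Cl₂.
(a) Cl₂ equivalent: 1.504 mg/L × 1,380,000 L = 2076 g.
(a) Product at 56.0% available Cl: 2076 / 0.56 = 3708 g.

(b) After draining 24% and refilling: 491 × 0.76 + 35 × 0.24 = 381.56 ppm.
(b) Deficit to target: 418 − 381.56 = 36.44 mg/L.
(b) As CaCO₃: 36.44 mg/L × 816,000 L = 29,740 g; ÷ 100.1 = 297.1 mol Ca²⁺.
(b) Mass: 297.1 × 147 = 43,670 g.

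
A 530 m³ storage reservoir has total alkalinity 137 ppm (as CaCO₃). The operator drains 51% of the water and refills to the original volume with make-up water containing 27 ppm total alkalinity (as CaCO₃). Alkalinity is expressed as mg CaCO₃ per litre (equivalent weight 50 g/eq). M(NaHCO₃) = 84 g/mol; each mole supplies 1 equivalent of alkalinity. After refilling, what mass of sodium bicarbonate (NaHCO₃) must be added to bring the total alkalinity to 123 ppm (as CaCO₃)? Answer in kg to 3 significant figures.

Volume: 530 m³ = 530,000 L.
After draining 51% and refilling: 137 × 0.49 + 27 × 0.51 = 80.9 ppm.
Deficit to target: 123 − 80.9 = 42.1 mg/L.
As CaCO₃: 42.1 mg/L × 530,000 L = 22,310 g; ÷ 50 g/eq ÷ 1 = 446.3 mol NaHCO₃.
Mass: 446.3 × 84 = 37,490 g.

37.5 kg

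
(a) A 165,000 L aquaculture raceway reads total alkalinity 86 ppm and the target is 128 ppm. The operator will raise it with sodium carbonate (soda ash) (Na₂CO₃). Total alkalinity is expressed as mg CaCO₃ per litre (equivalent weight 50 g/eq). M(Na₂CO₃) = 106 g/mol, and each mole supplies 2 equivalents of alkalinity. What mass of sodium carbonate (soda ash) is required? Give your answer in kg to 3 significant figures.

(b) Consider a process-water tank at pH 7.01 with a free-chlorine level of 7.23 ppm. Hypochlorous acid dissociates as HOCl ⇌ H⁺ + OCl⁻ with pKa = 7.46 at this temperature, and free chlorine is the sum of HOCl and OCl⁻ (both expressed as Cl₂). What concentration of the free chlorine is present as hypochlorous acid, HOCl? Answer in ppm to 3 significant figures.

(a) 7.35 kg; (b) 5.34 ppm

(a) Alkalinity to add: (128 − 86) = 42 mg/L as CaCO₃ × 165,000 L = 6930 g as CaCO₃.
(a) Equivalents: 6930 g ÷ 50 g/eq = 138.6 eq.
(a) Each mole of Na₂CO₃ supplies 2 eq, so 138.6 / 2 = 69.3 mol.
(a) Mass: 69.3 mol × 106 g/mol = 7346 g.

(b) [OCl⁻]/[HOCl] = 10^(pH − pKa) = 10^(7.01 − 7.46) = 10^-0.45 = 0.3548.
(b) Fraction as HOCl = 1 / (1 + 0.3548) = 0.7381.
(b) HOCl = 0.7381 × 7.23 ppm = 5.337 ppm.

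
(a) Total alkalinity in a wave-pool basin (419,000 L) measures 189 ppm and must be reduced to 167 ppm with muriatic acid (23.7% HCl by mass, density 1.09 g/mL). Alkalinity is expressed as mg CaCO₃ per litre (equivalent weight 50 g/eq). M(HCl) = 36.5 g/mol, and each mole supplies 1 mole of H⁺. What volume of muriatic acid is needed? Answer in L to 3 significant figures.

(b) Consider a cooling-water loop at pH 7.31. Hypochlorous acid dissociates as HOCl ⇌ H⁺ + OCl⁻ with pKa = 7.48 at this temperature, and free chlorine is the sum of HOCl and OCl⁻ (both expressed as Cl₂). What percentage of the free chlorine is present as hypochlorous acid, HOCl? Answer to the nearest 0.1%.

(a) 26.0 L; (b) 59.7%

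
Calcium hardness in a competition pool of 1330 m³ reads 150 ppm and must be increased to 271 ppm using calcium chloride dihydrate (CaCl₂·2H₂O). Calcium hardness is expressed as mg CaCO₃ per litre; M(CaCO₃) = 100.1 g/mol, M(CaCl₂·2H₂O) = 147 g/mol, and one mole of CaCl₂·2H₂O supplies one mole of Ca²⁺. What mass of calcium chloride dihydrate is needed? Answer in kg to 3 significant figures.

Volume: 1330 m³ = 1,330,000 L.
Hardness to add: (271 − 150) = 121 mg/L as CaCO₃ × 1,330,000 L = 160,900 g as CaCO₃.
Moles of Ca²⁺ (1 mol Ca²⁺ ≡ 1 mol CaCO₃): 160,900 / 100.1 g/mol = 1608 mol.
Mass of CaCl₂·2H₂O: 1608 × 147 = 236,300 g.

236 kg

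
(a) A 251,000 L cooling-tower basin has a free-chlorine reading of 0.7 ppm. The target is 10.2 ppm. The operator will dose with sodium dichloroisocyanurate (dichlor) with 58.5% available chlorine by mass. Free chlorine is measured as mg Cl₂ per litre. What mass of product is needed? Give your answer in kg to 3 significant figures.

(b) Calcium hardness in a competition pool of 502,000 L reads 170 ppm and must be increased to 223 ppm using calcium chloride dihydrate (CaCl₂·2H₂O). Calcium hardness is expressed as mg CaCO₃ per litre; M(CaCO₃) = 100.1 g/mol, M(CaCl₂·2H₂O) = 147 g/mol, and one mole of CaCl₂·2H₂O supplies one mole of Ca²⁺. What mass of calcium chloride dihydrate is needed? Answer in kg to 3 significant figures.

(a) 4.08 kg; (b) 39.1 kg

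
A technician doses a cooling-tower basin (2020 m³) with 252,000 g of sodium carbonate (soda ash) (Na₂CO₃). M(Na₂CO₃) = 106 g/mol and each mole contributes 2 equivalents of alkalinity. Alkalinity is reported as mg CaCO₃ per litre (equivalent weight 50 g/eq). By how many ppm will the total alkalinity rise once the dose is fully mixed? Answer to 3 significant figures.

118 ppm

Volume: 2020 m³ = 2,020,000 L.
Moles of Na₂CO₃: 252,000 g ÷ 106 g/mol = 2377 mol → 4755 eq of alkalinity.
As CaCO₃: 4755 eq × 50 g/eq = 237,700 g.
Rise: 237,700 g / 2,020,000 L × 1000 = 117.7 mg/L.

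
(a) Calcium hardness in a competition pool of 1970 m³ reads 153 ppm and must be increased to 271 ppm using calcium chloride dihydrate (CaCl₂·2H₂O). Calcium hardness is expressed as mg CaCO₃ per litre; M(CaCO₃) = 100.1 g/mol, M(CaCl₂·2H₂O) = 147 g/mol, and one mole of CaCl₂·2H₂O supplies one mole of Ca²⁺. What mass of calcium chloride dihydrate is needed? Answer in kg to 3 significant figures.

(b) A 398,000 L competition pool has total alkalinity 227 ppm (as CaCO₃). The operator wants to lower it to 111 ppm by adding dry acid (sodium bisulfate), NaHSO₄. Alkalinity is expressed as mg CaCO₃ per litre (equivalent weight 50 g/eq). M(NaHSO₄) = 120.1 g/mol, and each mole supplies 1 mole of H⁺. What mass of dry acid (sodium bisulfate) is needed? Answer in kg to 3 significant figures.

(a) 341 kg; (b) 111 kg

(a) Volume: 1970 m³ = 1,970,000 L.
(a) Hardness to add: (271 − 153) = 118 mg/L as CaCO₃ × 1,970,000 L = 232,500 g as CaCO₃.
(a) Moles of Ca²⁺ (1 mol Ca²⁺ ≡ 1 mol CaCO₃): 232,500 / 100.1 g/mol = 2322 mol.
(a) Mass of CaCl₂·2H₂O: 2322 × 147 = 341,400 g.

(b) Alkalinity to neutralize: (227 − 111) = 116 mg/L as CaCO₃ × 398,000 L = 46,170 g as CaCO₃.
(b) Equivalents of H⁺ required: 46,170 ÷ 50 g/eq = 923.4 eq = 923.4 mol NaHSO₄.
(b) Mass of NaHSO₄: 923.4 × 120.1 = 110,900 g.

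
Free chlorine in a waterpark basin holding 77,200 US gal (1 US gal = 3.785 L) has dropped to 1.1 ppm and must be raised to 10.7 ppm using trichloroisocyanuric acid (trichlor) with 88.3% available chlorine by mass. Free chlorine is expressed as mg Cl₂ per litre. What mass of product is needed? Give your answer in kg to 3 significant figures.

Volume: 77,200 US gal × 3.785 L/gal = 292,202 L.
Chlorine deficit: 10.7 − 1.1 = 9.6 ppm = 9.6 mg/L as Cl₂.
Cl₂ equivalent needed: 9.6 mg/L × 292,202 L = 2,805,000 mg = 2805 g.
Product at 88.3% available chlorine: 2805 / 0.883 = 3177 g.

3.18 kg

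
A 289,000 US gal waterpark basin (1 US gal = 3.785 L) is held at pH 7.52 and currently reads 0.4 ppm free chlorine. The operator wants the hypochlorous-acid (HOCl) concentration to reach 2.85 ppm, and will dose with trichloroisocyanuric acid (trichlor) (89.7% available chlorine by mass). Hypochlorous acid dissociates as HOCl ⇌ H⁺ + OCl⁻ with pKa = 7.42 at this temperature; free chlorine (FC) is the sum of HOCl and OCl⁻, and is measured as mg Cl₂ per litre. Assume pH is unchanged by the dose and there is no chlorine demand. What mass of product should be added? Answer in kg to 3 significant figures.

7.36 kg

Volume: 289,000 US gal × 3.785 L/gal = 1,093,865 L.
[OCl⁻]/[HOCl] = 10^(pH − pKa) = 10^(7.52 − 7.42) = 1.259; fraction as HOCl = 1/(1 + 1.259) = 0.4427.
Free chlorine required for 2.85 ppm HOCl: 2.85 / 0.4427 = 6.438 ppm.
FC to add: 6.438 − 0.4 = 6.038 mg/L as Cl₂.
Cl₂ equivalent: 6.038 mg/L × 1,093,865 L = 6605 g.
Product at 89.7% available Cl: 6605 / 0.897 = 7363 g.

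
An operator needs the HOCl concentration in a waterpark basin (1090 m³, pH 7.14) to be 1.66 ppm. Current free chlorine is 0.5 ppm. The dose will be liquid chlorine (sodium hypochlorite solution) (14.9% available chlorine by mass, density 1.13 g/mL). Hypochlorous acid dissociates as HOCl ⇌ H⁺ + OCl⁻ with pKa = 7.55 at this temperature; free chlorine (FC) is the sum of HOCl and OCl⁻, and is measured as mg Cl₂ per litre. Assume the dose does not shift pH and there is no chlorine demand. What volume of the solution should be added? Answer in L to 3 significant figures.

11.7 L

Volume: 1090 m³ = 1,090,000 L.
[OCl⁻]/[HOCl] = 10^(pH − pKa) = 10^(7.14 − 7.55) = 0.389; fraction as HOCl = 1/(1 + 0.389) = 0.7199.
Free chlorine required for 1.66 ppm HOCl: 1.66 / 0.7199 = 2.306 ppm.
FC to add: 2.306 − 0.5 = 1.806 mg/L as Cl₂.
Cl₂ equivalent: 1.806 mg/L × 1,090,000 L = 1968 g.
Product at 14.9% available Cl: 1968 / 0.149 = 13,210 g.
Volume: 13,210 g ÷ 1.13 g/mL = 11,690 mL.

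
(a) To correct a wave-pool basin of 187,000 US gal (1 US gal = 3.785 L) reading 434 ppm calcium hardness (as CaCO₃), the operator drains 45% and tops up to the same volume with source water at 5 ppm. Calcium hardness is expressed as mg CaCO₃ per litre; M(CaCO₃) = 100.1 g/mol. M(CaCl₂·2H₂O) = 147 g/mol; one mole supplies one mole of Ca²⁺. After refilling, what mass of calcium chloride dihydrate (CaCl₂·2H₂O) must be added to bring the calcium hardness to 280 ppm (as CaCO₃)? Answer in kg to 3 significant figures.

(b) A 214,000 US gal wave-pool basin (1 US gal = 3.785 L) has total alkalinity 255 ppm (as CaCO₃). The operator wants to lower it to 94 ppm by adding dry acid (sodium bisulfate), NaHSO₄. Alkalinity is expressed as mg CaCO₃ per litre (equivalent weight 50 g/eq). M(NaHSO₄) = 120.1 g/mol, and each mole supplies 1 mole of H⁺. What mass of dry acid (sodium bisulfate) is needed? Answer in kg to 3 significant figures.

(a) 40.6 kg; (b) 313 kg

(a) Volume: 187,000 US gal × 3.785 L/gal = 707,795 L.
(a) After draining 45% and refilling: 434 × 0.55 + 5 × 0.45 = 240.95 ppm.
(a) Deficit to target: 280 − 240.95 = 39.05 mg/L.
(a) As CaCO₃: 39.05 mg/L × 707,795 L = 27,640 g; ÷ 100.1 = 276.1 mol Ca²⁺.
(a) Mass: 276.1 × 147 = 40,590 g.

(b) Volume: 214,000 US gal × 3.785 L/gal = 809,990 L.
(b) Alkalinity to neutralize: (255 − 94) = 161 mg/L as CaCO₃ × 809,990 L = 130,400 g as CaCO₃.
(b) Equivalents of H⁺ required: 130,400 ÷ 50 g/eq = 2608 eq = 2608 mol NaHSO₄.
(b) Mass of NaHSO₄: 2608 × 120.1 = 313,200 g.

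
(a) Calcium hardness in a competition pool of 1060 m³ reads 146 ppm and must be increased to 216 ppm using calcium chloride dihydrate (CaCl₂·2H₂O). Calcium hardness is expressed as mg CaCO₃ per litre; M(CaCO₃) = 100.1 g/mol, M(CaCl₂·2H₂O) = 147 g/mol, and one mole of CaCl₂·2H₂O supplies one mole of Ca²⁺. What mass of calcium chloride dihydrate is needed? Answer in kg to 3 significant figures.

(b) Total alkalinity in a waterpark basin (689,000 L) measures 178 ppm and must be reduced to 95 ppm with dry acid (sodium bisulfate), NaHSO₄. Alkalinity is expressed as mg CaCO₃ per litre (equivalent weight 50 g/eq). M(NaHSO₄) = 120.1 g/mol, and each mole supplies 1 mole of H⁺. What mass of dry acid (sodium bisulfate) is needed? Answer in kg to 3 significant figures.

(a) 109 kg; (b) 137 kg

(a) Volume: 1060 m³ = 1,060,000 L.
(a) Hardness to add: (216 − 146) = 70 mg/L as CaCO₃ × 1,060,000 L = 74,200 g as CaCO₃.
(a) Moles of Ca²⁺ (1 mol Ca²⁺ ≡ 1 mol CaCO₃): 74,200 / 100.1 g/mol = 741.3 mol.
(a) Mass of CaCl₂·2H₂O: 741.3 × 147 = 109,000 g.

(b) Alkalinity to neutralize: (178 − 95) = 83 mg/L as CaCO₃ × 689,000 L = 57,190 g as CaCO₃.
(b) Equivalents of H⁺ required: 57,190 ÷ 50 g/eq = 1144 eq = 1144 mol NaHSO₄.
(b) Mass of NaHSO₄: 1144 × 120.1 = 137,400 g.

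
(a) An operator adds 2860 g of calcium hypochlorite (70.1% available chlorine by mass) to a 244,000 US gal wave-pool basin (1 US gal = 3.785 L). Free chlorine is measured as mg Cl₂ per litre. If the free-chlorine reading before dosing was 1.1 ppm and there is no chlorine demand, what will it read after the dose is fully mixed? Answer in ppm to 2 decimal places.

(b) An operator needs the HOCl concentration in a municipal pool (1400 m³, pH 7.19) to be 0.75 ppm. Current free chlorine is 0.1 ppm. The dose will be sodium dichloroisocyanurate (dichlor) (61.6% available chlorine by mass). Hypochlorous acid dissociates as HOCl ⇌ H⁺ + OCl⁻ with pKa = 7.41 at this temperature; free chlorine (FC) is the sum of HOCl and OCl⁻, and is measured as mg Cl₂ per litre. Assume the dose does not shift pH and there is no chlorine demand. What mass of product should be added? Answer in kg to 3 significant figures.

(a) 3.27 ppm; (b) 2.50 kg

(a) Volume: 244,000 US gal × 3.785 L/gal = 923,540 L.
(a) Available chlorine delivered: 2860 g × 0.701 = 2005 g as Cl₂.
(a) Concentration rise: 2005 g / 923,540 L = 2.171 mg/L = 2.17 ppm.
(a) Final FC: 1.1 + 2.17 = 3.27 ppm.

(b) Volume: 1400 m³ = 1,400,000 L.
(b) [OCl⁻]/[HOCl] = 10^(pH − pKa) = 10^(7.19 − 7.41) = 0.6026; fraction as HOCl = 1/(1 + 0.6026) = 0.624.
(b) Free chlorine required for 0.75 ppm HOCl: 0.75 / 0.624 = 1.202 ppm.
(b) FC to add: 1.202 − 0.1 = 1.102 mg/L as Cl₂.
(b) Cl₂ equivalent: 1.102 mg/L × 1,400,000 L = 1543 g.
(b) Product at 61.6% available Cl: 1543 / 0.616 = 2504 g.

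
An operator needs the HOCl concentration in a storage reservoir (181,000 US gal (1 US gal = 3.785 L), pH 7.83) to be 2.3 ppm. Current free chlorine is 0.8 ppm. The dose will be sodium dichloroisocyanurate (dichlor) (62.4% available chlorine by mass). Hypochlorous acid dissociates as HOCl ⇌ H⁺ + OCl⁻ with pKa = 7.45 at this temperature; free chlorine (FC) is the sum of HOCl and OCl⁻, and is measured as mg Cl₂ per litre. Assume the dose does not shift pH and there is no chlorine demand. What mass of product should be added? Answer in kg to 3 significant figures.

Volume: 181,000 US gal × 3.785 L/gal = 685,085 L.
[OCl⁻]/[HOCl] = 10^(pH − pKa) = 10^(7.83 − 7.45) = 2.399; fraction as HOCl = 1/(1 + 2.399) = 0.2942.
Free chlorine required for 2.3 ppm HOCl: 2.3 / 0.2942 = 7.817 ppm.
FC to add: 7.817 − 0.8 = 7.017 mg/L as Cl₂.
Cl₂ equivalent: 7.017 mg/L × 685,085 L = 4807 g.
Product at 62.4% available Cl: 4807 / 0.624 = 7704 g.

7.70 kg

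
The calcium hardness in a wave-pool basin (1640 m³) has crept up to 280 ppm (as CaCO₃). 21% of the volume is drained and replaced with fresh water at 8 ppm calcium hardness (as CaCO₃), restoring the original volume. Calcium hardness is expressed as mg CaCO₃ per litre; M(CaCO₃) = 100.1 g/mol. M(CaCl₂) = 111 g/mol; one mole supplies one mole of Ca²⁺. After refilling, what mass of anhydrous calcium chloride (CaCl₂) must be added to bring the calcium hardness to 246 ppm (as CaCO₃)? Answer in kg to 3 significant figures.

Volume: 1640 m³ = 1,640,000 L.
After draining 21% and refilling: 280 × 0.79 + 8 × 0.21 = 222.88 ppm.
Deficit to target: 246 − 222.88 = 23.12 mg/L.
As CaCO₃: 23.12 mg/L × 1,640,000 L = 37,920 g; ÷ 100.1 = 378.8 mol Ca²⁺.
Mass: 378.8 × 111 = 42,050 g.

42.0 kg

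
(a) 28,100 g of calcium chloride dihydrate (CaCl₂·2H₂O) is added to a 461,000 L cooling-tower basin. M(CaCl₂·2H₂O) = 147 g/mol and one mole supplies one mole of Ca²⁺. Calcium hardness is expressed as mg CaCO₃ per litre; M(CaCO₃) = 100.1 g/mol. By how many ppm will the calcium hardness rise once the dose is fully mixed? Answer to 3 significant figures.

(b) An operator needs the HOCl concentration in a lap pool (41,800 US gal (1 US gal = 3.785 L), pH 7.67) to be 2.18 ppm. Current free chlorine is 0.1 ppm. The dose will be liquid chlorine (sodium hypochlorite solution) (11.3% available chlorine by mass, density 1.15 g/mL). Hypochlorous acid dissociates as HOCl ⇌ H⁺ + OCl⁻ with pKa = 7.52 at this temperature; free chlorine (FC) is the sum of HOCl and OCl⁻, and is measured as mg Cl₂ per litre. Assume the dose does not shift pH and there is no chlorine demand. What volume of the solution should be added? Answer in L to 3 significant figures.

(a) Moles of Ca²⁺: 28,100 g ÷ 147 g/mol = 191.2 mol.
(a) As CaCO₃: 191.2 mol × 100.1 g/mol = 19,130 g.
(a) Rise: 19,130 g / 461,000 L × 1000 = 41.51 mg/L.

(b) Volume: 41,800 US gal × 3.785 L/gal = 158,213 L.
(b) [OCl⁻]/[HOCl] = 10^(pH − pKa) = 10^(7.67 − 7.52) = 1.413; fraction as HOCl = 1/(1 + 1.413) = 0.4145.
(b) Free chlorine required for 2.18 ppm HOCl: 2.18 / 0.4145 = 5.259 ppm.
(b) FC to add: 5.259 − 0.1 = 5.159 mg/L as Cl₂.
(b) Cl₂ equivalent: 5.159 mg/L × 158,213 L = 816.3 g.
(b) Product at 11.3% available Cl: 816.3 / 0.113 = 7224 g.
(b) Volume: 7224 g ÷ 1.15 g/mL = 6281 mL.

(a) 41.5 ppm; (b) 6.28 L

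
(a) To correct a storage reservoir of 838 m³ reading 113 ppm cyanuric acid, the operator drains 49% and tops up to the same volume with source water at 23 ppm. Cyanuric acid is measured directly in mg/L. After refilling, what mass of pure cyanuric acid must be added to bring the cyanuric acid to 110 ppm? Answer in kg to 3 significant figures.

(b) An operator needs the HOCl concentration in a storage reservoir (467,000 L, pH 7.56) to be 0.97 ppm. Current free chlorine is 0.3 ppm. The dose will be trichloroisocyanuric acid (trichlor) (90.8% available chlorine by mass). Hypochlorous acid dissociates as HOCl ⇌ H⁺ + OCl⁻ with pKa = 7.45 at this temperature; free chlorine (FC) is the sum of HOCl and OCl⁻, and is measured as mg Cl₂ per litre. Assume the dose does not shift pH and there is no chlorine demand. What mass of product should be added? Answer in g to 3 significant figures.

(a) 34.4 kg; (b) 987 g

(a) Volume: 838 m³ = 838,000 L.
(a) After draining 49% and refilling: 113 × 0.51 + 23 × 0.49 = 68.9 ppm.
(a) Deficit to target: 110 − 68.9 = 41.1 mg/L.
(a) Mass: 41.1 mg/L × 838,000 L = 34,440 g cyanuric acid.

(b) [OCl⁻]/[HOCl] = 10^(pH − pKa) = 10^(7.56 − 7.45) = 1.288; fraction as HOCl = 1/(1 + 1.288) = 0.437.
(b) Free chlorine required for 0.97 ppm HOCl: 0.97 / 0.437 = 2.22 ppm.
(b) FC to add: 2.22 − 0.3 = 1.92 mg/L as Cl₂.
(b) Cl₂ equivalent: 1.92 mg/L × 467,000 L = 896.5 g.
(b) Product at 90.8% available Cl: 896.5 / 0.908 = 987.3 g.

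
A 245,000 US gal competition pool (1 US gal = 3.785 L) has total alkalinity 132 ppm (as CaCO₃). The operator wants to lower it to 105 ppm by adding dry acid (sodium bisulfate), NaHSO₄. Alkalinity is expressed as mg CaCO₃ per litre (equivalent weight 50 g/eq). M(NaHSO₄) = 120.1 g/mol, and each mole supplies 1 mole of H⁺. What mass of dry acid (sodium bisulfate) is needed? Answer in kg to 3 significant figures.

60.1 kg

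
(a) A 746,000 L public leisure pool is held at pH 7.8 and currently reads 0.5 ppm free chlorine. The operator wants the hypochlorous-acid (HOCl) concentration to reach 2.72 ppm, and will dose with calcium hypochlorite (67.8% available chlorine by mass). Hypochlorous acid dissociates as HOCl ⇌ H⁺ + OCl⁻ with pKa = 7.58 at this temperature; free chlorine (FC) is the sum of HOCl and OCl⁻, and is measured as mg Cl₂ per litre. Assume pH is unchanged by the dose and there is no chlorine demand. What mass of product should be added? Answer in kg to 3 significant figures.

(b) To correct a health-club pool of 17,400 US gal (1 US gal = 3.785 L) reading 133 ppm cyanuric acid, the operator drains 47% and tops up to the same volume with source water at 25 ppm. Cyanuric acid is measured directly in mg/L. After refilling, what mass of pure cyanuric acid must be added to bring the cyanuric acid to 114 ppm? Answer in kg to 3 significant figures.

(a) [OCl⁻]/[HOCl] = 10^(pH − pKa) = 10^(7.8 − 7.58) = 1.66; fraction as HOCl = 1/(1 + 1.66) = 0.376.
(a) Free chlorine required for 2.72 ppm HOCl: 2.72 / 0.376 = 7.234 ppm.
(a) FC to add: 7.234 − 0.5 = 6.734 mg/L as Cl₂.
(a) Cl₂ equivalent: 6.734 mg/L × 746,000 L = 5024 g.
(a) Product at 67.8% available Cl: 5024 / 0.678 = 7409 g.

(b) Volume: 17,400 US gal × 3.785 L/gal = 65,859 L.
(b) After draining 47% and refilling: 133 × 0.53 + 25 × 0.47 = 82.24 ppm.
(b) Deficit to target: 114 − 82.24 = 31.76 mg/L.
(b) Mass: 31.76 mg/L × 65,859 L = 2092 g cyanuric acid.

(a) 7.41 kg; (b) 2.09 kg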